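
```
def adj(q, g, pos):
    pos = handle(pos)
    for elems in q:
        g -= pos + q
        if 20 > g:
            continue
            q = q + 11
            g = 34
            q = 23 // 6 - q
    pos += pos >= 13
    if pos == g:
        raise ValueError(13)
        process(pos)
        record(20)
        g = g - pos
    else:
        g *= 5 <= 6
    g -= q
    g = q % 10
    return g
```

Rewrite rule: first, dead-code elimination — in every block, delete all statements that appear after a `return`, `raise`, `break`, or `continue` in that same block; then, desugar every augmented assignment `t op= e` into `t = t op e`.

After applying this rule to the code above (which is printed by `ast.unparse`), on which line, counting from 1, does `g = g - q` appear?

12

Transformed code:
def adj(q, g, pos):
    pos = handle(pos)
    for elems in q:
        g = g - (pos + q)
        if 20 > g:
            continue
    pos = pos + (pos >= 13)
    if pos == g:
        raise ValueError(13)
    else:
        g = g * (5 <= 6)
    g = g - q
    g = q % 10
    return g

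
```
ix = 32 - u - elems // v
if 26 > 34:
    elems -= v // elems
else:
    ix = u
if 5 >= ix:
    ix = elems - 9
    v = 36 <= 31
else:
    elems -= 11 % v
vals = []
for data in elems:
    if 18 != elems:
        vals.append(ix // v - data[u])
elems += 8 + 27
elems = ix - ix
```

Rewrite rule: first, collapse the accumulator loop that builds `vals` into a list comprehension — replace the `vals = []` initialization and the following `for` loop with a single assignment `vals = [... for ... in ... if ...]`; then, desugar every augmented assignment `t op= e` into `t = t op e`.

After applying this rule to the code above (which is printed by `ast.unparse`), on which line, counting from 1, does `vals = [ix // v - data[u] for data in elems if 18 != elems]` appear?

11

Transformed code:
ix = 32 - u - elems // v
if 26 > 34:
    elems = elems - v // elems
else:
    ix = u
if 5 >= ix:
    ix = elems - 9
    v = 36 <= 31
else:
    elems = elems - 11 % v
vals = [ix // v - data[u] for data in elems if 18 != elems]
elems = elems + (8 + 27)
elems = ix - ix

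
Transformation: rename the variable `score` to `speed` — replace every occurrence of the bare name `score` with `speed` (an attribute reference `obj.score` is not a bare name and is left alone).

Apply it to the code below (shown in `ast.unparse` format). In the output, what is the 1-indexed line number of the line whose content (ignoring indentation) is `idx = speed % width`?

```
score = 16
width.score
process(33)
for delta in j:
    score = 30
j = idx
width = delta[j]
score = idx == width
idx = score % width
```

Transformed code:
speed = 16
width.score
process(33)
for delta in j:
    speed = 30
j = idx
width = delta[j]
speed = idx == width
idx = speed % width

9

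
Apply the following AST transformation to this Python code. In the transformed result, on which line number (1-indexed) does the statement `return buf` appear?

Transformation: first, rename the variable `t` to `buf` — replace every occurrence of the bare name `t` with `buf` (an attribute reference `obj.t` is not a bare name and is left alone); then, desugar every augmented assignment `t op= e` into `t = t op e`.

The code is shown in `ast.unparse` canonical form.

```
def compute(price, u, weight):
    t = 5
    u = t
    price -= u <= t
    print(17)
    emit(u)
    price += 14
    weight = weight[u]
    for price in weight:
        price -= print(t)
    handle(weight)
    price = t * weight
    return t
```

13

Transformed code:
def compute(price, u, weight):
    buf = 5
    u = buf
    price = price - (u <= buf)
    print(17)
    emit(u)
    price = price + 14
    weight = weight[u]
    for price in weight:
        price = price - print(buf)
    handle(weight)
    price = buf * weight
    return buf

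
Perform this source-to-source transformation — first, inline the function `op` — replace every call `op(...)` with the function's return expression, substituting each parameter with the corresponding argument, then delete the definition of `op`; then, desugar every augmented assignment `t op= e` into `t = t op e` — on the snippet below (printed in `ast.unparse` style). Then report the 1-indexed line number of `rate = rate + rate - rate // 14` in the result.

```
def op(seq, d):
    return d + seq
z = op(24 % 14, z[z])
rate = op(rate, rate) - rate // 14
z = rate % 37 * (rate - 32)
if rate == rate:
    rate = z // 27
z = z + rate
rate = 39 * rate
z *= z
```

2

Transformed code:
z = z[z] + 24 % 14
rate = rate + rate - rate // 14
z = rate % 37 * (rate - 32)
if rate == rate:
    rate = z // 27
z = z + rate
rate = 39 * rate
z = z * z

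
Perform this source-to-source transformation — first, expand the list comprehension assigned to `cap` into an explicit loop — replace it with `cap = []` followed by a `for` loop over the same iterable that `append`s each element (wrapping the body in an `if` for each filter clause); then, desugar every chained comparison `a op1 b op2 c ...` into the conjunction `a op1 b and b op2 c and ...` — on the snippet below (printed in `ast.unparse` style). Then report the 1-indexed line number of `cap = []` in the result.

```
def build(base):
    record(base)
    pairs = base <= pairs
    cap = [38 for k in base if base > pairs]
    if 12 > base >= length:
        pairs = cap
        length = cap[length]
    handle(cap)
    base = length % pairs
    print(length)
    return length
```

Transformed code:
def build(base):
    record(base)
    pairs = base <= pairs
    cap = []
    for k in base:
        if base > pairs:
            cap.append(38)
    if 12 > base and base >= length:
        pairs = cap
        length = cap[length]
    handle(cap)
    base = length % pairs
    print(length)
    return length

4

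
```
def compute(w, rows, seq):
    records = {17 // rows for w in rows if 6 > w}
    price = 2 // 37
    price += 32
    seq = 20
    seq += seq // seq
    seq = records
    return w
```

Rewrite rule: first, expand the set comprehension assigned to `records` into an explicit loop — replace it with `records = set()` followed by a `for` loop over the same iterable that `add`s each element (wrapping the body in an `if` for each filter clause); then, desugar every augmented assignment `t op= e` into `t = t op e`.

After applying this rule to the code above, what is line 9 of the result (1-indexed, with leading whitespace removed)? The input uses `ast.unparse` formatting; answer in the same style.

seq = seq + seq // seq

Transformed code:
def compute(w, rows, seq):
    records = set()
    for w in rows:
        if 6 > w:
            records.add(17 // rows)
    price = 2 // 37
    price = price + 32
    seq = 20
    seq = seq + seq // seq
    seq = records
    return w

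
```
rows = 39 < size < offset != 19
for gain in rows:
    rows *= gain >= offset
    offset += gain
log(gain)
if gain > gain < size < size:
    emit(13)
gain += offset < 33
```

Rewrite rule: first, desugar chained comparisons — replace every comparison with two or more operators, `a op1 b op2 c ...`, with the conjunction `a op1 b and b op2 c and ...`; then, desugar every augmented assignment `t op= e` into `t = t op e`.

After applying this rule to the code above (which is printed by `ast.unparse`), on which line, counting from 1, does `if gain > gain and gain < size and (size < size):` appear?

6

Transformed code:
rows = 39 < size and size < offset and (offset != 19)
for gain in rows:
    rows = rows * (gain >= offset)
    offset = offset + gain
log(gain)
if gain > gain and gain < size and (size < size):
    emit(13)
gain = gain + (offset < 33)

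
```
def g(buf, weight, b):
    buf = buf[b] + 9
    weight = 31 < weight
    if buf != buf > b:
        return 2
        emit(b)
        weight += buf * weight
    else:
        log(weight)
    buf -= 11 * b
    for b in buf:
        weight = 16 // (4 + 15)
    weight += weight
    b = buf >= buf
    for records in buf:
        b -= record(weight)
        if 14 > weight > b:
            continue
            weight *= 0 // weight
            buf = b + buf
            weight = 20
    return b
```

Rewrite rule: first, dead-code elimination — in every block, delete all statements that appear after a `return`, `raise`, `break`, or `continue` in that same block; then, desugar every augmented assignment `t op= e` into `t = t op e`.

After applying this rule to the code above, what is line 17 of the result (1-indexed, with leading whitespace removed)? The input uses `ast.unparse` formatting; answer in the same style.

return b

Transformed code:
def g(buf, weight, b):
    buf = buf[b] + 9
    weight = 31 < weight
    if buf != buf > b:
        return 2
    else:
        log(weight)
    buf = buf - 11 * b
    for b in buf:
        weight = 16 // (4 + 15)
    weight = weight + weight
    b = buf >= buf
    for records in buf:
        b = b - record(weight)
        if 14 > weight > b:
            continue
    return b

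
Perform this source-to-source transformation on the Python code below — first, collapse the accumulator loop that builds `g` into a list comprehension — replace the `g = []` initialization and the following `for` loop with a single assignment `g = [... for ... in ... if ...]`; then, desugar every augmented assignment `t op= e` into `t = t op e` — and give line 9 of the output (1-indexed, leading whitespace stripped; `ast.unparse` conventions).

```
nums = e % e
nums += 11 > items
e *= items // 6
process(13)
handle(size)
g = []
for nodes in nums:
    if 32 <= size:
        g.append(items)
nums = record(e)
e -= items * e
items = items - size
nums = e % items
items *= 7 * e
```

items = items - size

Transformed code:
nums = e % e
nums = nums + (11 > items)
e = e * (items // 6)
process(13)
handle(size)
g = [items for nodes in nums if 32 <= size]
nums = record(e)
e = e - items * e
items = items - size
nums = e % items
items = items * (7 * e)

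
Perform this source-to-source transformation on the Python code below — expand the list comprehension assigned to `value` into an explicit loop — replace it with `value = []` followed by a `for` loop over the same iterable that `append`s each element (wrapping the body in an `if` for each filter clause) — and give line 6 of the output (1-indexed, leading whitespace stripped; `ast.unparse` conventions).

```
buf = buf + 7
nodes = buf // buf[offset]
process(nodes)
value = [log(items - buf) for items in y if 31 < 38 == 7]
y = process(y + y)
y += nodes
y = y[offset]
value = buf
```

if 31 < 38 == 7:

Transformed code:
buf = buf + 7
nodes = buf // buf[offset]
process(nodes)
value = []
for items in y:
    if 31 < 38 == 7:
        value.append(log(items - buf))
y = process(y + y)
y += nodes
y = y[offset]
value = buf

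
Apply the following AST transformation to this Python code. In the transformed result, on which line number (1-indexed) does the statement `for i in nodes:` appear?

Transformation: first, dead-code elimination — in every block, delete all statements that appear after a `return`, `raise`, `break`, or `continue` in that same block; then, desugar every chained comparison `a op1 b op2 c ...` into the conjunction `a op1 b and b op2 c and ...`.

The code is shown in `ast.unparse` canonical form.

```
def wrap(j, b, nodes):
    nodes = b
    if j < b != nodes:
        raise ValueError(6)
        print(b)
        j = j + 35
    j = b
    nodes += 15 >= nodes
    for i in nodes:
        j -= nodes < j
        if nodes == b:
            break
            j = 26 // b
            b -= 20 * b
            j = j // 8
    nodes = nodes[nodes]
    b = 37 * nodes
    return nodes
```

Transformed code:
def wrap(j, b, nodes):
    nodes = b
    if j < b and b != nodes:
        raise ValueError(6)
    j = b
    nodes += 15 >= nodes
    for i in nodes:
        j -= nodes < j
        if nodes == b:
            break
    nodes = nodes[nodes]
    b = 37 * nodes
    return nodes

7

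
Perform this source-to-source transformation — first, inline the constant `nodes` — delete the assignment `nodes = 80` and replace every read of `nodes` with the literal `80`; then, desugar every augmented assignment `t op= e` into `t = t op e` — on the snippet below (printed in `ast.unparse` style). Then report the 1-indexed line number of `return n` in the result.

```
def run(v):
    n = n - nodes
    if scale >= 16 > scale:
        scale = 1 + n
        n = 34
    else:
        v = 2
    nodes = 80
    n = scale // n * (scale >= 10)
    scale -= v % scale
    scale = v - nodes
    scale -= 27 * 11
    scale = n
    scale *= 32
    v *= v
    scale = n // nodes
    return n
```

16

Transformed code:
def run(v):
    n = n - 80
    if scale >= 16 > scale:
        scale = 1 + n
        n = 34
    else:
        v = 2
    n = scale // n * (scale >= 10)
    scale = scale - v % scale
    scale = v - 80
    scale = scale - 27 * 11
    scale = n
    scale = scale * 32
    v = v * v
    scale = n // 80
    return n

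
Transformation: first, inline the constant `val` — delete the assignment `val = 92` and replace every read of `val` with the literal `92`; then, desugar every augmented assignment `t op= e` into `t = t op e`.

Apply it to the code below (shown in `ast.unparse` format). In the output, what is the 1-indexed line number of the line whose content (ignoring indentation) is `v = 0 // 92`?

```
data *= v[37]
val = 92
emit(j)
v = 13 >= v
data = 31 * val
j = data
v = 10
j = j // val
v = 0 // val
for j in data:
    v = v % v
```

8

Transformed code:
data = data * v[37]
emit(j)
v = 13 >= v
data = 31 * 92
j = data
v = 10
j = j // 92
v = 0 // 92
for j in data:
    v = v % v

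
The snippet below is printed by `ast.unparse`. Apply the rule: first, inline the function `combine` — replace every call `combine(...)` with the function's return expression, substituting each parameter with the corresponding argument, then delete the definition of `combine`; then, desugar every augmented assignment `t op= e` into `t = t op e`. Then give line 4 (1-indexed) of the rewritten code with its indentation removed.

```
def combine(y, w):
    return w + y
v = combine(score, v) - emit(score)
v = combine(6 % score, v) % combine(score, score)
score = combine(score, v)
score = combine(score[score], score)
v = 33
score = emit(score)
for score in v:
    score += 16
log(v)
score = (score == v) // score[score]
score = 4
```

score = score + score[score]

Transformed code:
v = v + score - emit(score)
v = (v + 6 % score) % (score + score)
score = v + score
score = score + score[score]
v = 33
score = emit(score)
for score in v:
    score = score + 16
log(v)
score = (score == v) // score[score]
score = 4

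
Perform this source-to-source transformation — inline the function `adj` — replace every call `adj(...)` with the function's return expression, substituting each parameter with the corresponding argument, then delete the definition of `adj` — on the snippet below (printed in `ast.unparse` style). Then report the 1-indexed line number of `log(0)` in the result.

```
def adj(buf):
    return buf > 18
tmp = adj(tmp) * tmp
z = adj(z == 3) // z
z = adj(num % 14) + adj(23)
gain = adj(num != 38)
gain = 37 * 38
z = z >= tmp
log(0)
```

Transformed code:
tmp = (tmp > 18) * tmp
z = ((z == 3) > 18) // z
z = (num % 14 > 18) + (23 > 18)
gain = (num != 38) > 18
gain = 37 * 38
z = z >= tmp
log(0)

7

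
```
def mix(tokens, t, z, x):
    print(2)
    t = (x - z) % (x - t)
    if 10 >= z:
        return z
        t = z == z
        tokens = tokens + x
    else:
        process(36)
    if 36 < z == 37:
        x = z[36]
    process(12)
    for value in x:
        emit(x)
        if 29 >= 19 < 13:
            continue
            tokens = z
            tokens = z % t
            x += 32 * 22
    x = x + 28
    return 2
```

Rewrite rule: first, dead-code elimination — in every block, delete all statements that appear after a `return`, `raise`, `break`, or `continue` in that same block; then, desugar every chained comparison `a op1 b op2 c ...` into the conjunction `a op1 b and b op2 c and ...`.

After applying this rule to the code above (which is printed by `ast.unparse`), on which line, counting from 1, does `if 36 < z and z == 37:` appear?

Transformed code:
def mix(tokens, t, z, x):
    print(2)
    t = (x - z) % (x - t)
    if 10 >= z:
        return z
    else:
        process(36)
    if 36 < z and z == 37:
        x = z[36]
    process(12)
    for value in x:
        emit(x)
        if 29 >= 19 and 19 < 13:
            continue
    x = x + 28
    return 2

8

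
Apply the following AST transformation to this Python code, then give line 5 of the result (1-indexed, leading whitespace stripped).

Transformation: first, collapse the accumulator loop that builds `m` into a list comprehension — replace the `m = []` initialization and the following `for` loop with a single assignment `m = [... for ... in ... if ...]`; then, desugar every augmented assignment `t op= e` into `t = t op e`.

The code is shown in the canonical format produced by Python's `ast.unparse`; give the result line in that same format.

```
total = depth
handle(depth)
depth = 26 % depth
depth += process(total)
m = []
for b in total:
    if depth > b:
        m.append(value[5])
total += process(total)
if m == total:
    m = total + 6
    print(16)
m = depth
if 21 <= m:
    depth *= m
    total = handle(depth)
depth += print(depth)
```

Transformed code:
total = depth
handle(depth)
depth = 26 % depth
depth = depth + process(total)
m = [value[5] for b in total if depth > b]
total = total + process(total)
if m == total:
    m = total + 6
    print(16)
m = depth
if 21 <= m:
    depth = depth * m
    total = handle(depth)
depth = depth + print(depth)

m = [value[5] for b in total if depth > b]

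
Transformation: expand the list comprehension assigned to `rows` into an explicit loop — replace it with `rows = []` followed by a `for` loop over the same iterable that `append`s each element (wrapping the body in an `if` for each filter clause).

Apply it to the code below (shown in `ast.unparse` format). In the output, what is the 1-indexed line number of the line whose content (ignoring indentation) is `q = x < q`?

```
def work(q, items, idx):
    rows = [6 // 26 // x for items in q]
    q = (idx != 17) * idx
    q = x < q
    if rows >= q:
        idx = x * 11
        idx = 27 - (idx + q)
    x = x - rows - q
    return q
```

Transformed code:
def work(q, items, idx):
    rows = []
    for items in q:
        rows.append(6 // 26 // x)
    q = (idx != 17) * idx
    q = x < q
    if rows >= q:
        idx = x * 11
        idx = 27 - (idx + q)
    x = x - rows - q
    return q

6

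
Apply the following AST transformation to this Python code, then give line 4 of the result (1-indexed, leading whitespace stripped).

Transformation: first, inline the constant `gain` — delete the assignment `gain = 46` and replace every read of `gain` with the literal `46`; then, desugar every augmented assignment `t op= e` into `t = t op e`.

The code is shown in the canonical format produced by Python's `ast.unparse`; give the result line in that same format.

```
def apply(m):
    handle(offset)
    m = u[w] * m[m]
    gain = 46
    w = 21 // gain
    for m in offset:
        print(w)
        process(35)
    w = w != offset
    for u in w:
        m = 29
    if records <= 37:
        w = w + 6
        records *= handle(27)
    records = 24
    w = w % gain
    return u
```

w = 21 // 46

Transformed code:
def apply(m):
    handle(offset)
    m = u[w] * m[m]
    w = 21 // 46
    for m in offset:
        print(w)
        process(35)
    w = w != offset
    for u in w:
        m = 29
    if records <= 37:
        w = w + 6
        records = records * handle(27)
    records = 24
    w = w % 46
    return u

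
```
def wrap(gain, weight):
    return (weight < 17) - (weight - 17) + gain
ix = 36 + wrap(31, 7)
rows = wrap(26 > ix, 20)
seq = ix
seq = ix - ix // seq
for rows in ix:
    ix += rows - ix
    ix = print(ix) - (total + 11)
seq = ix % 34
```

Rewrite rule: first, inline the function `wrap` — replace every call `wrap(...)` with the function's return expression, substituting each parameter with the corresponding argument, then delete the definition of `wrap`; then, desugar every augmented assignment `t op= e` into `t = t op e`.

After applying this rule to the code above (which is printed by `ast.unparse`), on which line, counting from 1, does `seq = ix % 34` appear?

Transformed code:
ix = 36 + ((7 < 17) - (7 - 17) + 31)
rows = (20 < 17) - (20 - 17) + (26 > ix)
seq = ix
seq = ix - ix // seq
for rows in ix:
    ix = ix + (rows - ix)
    ix = print(ix) - (total + 11)
seq = ix % 34

8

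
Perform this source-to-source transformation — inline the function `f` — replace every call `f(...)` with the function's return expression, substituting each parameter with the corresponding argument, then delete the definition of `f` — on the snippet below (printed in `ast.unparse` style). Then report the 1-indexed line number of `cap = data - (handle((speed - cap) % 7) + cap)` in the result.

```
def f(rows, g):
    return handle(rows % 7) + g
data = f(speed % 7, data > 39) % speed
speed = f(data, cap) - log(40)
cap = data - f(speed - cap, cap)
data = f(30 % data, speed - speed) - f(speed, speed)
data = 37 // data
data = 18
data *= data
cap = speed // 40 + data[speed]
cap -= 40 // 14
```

3

Transformed code:
data = (handle(speed % 7 % 7) + (data > 39)) % speed
speed = handle(data % 7) + cap - log(40)
cap = data - (handle((speed - cap) % 7) + cap)
data = handle(30 % data % 7) + (speed - speed) - (handle(speed % 7) + speed)
data = 37 // data
data = 18
data *= data
cap = speed // 40 + data[speed]
cap -= 40 // 14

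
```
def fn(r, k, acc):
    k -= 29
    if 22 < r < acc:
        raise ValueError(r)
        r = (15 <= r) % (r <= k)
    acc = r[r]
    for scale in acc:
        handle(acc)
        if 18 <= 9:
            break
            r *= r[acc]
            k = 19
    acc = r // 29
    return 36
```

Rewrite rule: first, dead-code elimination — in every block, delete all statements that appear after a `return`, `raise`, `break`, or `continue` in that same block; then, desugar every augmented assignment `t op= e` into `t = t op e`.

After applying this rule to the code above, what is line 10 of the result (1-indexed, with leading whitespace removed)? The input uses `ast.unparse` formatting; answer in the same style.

acc = r // 29

Transformed code:
def fn(r, k, acc):
    k = k - 29
    if 22 < r < acc:
        raise ValueError(r)
    acc = r[r]
    for scale in acc:
        handle(acc)
        if 18 <= 9:
            break
    acc = r // 29
    return 36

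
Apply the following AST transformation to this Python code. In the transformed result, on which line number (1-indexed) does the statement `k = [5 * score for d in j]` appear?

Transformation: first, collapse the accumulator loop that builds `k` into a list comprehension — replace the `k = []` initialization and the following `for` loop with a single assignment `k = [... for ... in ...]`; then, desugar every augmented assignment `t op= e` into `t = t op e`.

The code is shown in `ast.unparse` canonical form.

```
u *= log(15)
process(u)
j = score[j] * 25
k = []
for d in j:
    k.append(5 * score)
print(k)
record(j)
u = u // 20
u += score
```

4

Transformed code:
u = u * log(15)
process(u)
j = score[j] * 25
k = [5 * score for d in j]
print(k)
record(j)
u = u // 20
u = u + score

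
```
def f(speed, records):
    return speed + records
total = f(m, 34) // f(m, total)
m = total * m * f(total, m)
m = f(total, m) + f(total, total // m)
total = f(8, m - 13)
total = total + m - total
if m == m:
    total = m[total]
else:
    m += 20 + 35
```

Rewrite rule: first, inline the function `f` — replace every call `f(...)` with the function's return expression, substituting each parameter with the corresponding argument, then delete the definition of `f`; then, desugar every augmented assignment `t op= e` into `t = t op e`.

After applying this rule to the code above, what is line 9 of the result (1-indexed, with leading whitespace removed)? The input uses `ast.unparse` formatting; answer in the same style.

m = m + (20 + 35)

Transformed code:
total = (m + 34) // (m + total)
m = total * m * (total + m)
m = total + m + (total + total // m)
total = 8 + (m - 13)
total = total + m - total
if m == m:
    total = m[total]
else:
    m = m + (20 + 35)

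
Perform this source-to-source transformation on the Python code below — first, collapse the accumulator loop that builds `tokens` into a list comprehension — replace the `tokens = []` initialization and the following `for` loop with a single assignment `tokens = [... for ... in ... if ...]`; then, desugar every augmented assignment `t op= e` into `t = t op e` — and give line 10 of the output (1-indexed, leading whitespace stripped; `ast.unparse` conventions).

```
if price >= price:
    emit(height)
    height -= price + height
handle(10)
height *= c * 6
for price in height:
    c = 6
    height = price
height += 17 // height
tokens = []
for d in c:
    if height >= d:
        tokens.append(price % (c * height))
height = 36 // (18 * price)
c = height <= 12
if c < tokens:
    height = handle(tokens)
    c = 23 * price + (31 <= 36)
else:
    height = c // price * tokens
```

Transformed code:
if price >= price:
    emit(height)
    height = height - (price + height)
handle(10)
height = height * (c * 6)
for price in height:
    c = 6
    height = price
height = height + 17 // height
tokens = [price % (c * height) for d in c if height >= d]
height = 36 // (18 * price)
c = height <= 12
if c < tokens:
    height = handle(tokens)
    c = 23 * price + (31 <= 36)
else:
    height = c // price * tokens

tokens = [price % (c * height) for d in c if height >= d]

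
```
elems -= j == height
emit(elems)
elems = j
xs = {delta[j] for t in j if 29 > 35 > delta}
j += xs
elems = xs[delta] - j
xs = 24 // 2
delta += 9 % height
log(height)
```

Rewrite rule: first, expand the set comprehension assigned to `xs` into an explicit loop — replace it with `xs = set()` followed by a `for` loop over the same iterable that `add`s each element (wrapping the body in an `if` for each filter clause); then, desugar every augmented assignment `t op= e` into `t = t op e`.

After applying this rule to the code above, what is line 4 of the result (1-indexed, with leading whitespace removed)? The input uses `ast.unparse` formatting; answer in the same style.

xs = set()

Transformed code:
elems = elems - (j == height)
emit(elems)
elems = j
xs = set()
for t in j:
    if 29 > 35 > delta:
        xs.add(delta[j])
j = j + xs
elems = xs[delta] - j
xs = 24 // 2
delta = delta + 9 % height
log(height)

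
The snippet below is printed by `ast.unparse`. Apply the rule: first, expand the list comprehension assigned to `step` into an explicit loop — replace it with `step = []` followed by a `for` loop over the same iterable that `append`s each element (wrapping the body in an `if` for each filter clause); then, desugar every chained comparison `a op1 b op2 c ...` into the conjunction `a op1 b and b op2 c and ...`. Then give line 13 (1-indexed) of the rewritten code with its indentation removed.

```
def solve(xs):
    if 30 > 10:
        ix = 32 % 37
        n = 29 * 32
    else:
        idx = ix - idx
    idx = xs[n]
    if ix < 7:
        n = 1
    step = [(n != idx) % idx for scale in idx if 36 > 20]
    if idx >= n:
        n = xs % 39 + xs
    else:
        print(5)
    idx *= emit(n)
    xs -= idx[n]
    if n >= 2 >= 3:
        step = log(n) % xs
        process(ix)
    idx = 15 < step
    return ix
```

Transformed code:
def solve(xs):
    if 30 > 10:
        ix = 32 % 37
        n = 29 * 32
    else:
        idx = ix - idx
    idx = xs[n]
    if ix < 7:
        n = 1
    step = []
    for scale in idx:
        if 36 > 20:
            step.append((n != idx) % idx)
    if idx >= n:
        n = xs % 39 + xs
    else:
        print(5)
    idx *= emit(n)
    xs -= idx[n]
    if n >= 2 and 2 >= 3:
        step = log(n) % xs
        process(ix)
    idx = 15 < step
    return ix

step.append((n != idx) % idx)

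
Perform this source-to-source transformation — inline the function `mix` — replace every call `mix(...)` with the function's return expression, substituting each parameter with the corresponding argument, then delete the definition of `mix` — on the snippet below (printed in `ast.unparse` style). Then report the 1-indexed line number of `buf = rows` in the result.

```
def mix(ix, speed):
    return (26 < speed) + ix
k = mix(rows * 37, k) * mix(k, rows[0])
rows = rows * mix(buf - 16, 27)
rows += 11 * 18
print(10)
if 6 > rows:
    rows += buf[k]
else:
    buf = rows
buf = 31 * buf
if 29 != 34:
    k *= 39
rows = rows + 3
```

Transformed code:
k = ((26 < k) + rows * 37) * ((26 < rows[0]) + k)
rows = rows * ((26 < 27) + (buf - 16))
rows += 11 * 18
print(10)
if 6 > rows:
    rows += buf[k]
else:
    buf = rows
buf = 31 * buf
if 29 != 34:
    k *= 39
rows = rows + 3

8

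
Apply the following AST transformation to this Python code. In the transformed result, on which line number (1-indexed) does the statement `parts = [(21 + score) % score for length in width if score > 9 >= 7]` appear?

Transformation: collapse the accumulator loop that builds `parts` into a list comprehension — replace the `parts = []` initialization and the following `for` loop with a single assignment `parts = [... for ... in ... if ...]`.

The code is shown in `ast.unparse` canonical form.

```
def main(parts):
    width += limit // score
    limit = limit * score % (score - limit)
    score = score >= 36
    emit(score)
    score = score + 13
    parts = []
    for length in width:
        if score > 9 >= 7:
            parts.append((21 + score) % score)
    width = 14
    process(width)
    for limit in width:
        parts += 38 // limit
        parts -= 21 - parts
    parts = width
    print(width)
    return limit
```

7

Transformed code:
def main(parts):
    width += limit // score
    limit = limit * score % (score - limit)
    score = score >= 36
    emit(score)
    score = score + 13
    parts = [(21 + score) % score for length in width if score > 9 >= 7]
    width = 14
    process(width)
    for limit in width:
        parts += 38 // limit
        parts -= 21 - parts
    parts = width
    print(width)
    return limit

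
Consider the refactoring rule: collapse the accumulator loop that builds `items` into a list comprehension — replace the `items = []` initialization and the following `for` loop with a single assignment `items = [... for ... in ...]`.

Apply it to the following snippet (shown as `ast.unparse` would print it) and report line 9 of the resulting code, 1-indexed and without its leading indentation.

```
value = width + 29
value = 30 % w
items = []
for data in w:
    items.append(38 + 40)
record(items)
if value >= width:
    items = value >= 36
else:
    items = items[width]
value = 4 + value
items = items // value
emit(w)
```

Transformed code:
value = width + 29
value = 30 % w
items = [38 + 40 for data in w]
record(items)
if value >= width:
    items = value >= 36
else:
    items = items[width]
value = 4 + value
items = items // value
emit(w)

value = 4 + value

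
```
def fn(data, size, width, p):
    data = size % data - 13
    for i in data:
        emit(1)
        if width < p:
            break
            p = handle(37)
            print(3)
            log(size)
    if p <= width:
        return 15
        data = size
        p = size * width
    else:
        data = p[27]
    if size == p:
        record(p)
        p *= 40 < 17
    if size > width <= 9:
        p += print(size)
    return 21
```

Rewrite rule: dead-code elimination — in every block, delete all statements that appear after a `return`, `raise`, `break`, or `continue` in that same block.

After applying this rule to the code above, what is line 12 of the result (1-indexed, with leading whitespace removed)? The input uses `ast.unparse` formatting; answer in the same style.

Transformed code:
def fn(data, size, width, p):
    data = size % data - 13
    for i in data:
        emit(1)
        if width < p:
            break
    if p <= width:
        return 15
    else:
        data = p[27]
    if size == p:
        record(p)
        p *= 40 < 17
    if size > width <= 9:
        p += print(size)
    return 21

record(p)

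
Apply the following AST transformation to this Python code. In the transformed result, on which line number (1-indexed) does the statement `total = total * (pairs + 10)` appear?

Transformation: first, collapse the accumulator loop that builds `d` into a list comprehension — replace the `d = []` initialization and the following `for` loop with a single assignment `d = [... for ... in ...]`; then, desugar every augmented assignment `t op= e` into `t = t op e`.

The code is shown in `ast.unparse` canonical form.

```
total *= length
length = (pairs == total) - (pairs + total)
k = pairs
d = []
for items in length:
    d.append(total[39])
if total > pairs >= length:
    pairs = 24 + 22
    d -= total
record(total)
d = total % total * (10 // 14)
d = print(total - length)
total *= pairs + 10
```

11

Transformed code:
total = total * length
length = (pairs == total) - (pairs + total)
k = pairs
d = [total[39] for items in length]
if total > pairs >= length:
    pairs = 24 + 22
    d = d - total
record(total)
d = total % total * (10 // 14)
d = print(total - length)
total = total * (pairs + 10)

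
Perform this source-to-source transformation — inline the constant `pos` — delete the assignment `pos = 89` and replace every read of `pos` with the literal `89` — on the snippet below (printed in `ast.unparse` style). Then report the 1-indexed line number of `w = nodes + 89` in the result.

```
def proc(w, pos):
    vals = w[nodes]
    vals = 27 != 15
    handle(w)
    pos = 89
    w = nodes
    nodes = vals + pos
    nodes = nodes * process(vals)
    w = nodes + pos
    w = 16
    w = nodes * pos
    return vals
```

8

Transformed code:
def proc(w, pos):
    vals = w[nodes]
    vals = 27 != 15
    handle(w)
    w = nodes
    nodes = vals + 89
    nodes = nodes * process(vals)
    w = nodes + 89
    w = 16
    w = nodes * 89
    return vals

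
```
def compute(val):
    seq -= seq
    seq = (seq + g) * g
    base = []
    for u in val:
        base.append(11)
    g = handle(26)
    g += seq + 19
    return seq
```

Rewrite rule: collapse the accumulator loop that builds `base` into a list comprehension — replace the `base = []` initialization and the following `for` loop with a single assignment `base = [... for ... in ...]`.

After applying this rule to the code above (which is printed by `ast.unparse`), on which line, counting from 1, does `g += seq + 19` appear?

6

Transformed code:
def compute(val):
    seq -= seq
    seq = (seq + g) * g
    base = [11 for u in val]
    g = handle(26)
    g += seq + 19
    return seq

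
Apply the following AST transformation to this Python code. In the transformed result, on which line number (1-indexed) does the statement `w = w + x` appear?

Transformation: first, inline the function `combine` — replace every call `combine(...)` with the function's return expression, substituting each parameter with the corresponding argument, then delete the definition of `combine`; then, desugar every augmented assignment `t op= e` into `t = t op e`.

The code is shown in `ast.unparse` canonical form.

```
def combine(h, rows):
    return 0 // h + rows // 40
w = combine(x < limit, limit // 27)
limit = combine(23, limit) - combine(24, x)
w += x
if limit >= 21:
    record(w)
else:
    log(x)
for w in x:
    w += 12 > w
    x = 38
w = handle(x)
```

Transformed code:
w = 0 // (x < limit) + limit // 27 // 40
limit = 0 // 23 + limit // 40 - (0 // 24 + x // 40)
w = w + x
if limit >= 21:
    record(w)
else:
    log(x)
for w in x:
    w = w + (12 > w)
    x = 38
w = handle(x)

3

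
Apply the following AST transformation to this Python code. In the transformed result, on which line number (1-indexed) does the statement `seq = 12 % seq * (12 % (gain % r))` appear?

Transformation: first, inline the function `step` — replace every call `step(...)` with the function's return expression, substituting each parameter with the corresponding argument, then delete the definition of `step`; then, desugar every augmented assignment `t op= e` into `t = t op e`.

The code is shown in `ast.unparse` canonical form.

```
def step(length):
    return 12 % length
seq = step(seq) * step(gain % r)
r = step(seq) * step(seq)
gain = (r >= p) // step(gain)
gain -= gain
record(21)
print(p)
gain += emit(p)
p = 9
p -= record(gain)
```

Transformed code:
seq = 12 % seq * (12 % (gain % r))
r = 12 % seq * (12 % seq)
gain = (r >= p) // (12 % gain)
gain = gain - gain
record(21)
print(p)
gain = gain + emit(p)
p = 9
p = p - record(gain)

1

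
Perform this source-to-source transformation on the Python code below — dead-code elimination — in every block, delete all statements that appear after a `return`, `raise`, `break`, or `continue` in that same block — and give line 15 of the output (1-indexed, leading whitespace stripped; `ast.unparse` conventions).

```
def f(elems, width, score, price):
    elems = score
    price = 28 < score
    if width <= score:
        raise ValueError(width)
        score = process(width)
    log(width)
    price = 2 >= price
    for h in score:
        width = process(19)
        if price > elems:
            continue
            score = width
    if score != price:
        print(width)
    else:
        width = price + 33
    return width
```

width = price + 33

Transformed code:
def f(elems, width, score, price):
    elems = score
    price = 28 < score
    if width <= score:
        raise ValueError(width)
    log(width)
    price = 2 >= price
    for h in score:
        width = process(19)
        if price > elems:
            continue
    if score != price:
        print(width)
    else:
        width = price + 33
    return width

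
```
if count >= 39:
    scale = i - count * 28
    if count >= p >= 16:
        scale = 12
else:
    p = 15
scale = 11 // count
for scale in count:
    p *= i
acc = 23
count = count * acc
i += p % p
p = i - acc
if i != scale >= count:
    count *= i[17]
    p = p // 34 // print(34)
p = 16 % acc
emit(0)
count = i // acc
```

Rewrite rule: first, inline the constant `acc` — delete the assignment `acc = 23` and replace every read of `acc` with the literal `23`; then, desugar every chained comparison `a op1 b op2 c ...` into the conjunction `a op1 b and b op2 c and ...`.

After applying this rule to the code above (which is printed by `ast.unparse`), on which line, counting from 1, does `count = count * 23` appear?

Transformed code:
if count >= 39:
    scale = i - count * 28
    if count >= p and p >= 16:
        scale = 12
else:
    p = 15
scale = 11 // count
for scale in count:
    p *= i
count = count * 23
i += p % p
p = i - 23
if i != scale and scale >= count:
    count *= i[17]
    p = p // 34 // print(34)
p = 16 % 23
emit(0)
count = i // 23

10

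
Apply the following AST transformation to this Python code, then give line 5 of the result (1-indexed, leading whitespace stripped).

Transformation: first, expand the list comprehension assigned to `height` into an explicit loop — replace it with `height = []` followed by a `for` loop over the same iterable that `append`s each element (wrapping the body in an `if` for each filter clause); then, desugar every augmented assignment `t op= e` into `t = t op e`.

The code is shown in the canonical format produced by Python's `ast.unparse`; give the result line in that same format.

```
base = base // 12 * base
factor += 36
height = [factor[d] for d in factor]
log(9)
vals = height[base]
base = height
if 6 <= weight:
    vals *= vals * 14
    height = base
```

Transformed code:
base = base // 12 * base
factor = factor + 36
height = []
for d in factor:
    height.append(factor[d])
log(9)
vals = height[base]
base = height
if 6 <= weight:
    vals = vals * (vals * 14)
    height = base

height.append(factor[d])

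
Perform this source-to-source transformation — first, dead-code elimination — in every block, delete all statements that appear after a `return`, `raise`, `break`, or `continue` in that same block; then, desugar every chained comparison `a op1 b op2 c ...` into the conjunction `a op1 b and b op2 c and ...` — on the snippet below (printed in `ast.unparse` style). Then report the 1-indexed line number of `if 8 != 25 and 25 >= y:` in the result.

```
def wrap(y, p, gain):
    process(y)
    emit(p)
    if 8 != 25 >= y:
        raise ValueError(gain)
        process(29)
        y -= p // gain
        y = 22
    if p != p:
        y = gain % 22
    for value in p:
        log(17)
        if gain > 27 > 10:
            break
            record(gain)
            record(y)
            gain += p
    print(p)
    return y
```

4

Transformed code:
def wrap(y, p, gain):
    process(y)
    emit(p)
    if 8 != 25 and 25 >= y:
        raise ValueError(gain)
    if p != p:
        y = gain % 22
    for value in p:
        log(17)
        if gain > 27 and 27 > 10:
            break
    print(p)
    return y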